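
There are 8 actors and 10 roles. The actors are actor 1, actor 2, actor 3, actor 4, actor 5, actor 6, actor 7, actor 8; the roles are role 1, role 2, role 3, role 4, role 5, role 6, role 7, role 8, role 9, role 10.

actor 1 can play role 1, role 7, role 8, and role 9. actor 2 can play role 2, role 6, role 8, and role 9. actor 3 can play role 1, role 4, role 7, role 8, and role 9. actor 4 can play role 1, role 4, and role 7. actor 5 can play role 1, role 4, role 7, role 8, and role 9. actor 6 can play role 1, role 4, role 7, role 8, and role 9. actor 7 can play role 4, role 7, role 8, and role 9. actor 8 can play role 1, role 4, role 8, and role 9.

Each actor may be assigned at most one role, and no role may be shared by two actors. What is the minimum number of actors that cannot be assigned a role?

For example, pair actor 1–role 8, actor 2–role 2, actor 3–role 9, actor 4–role 4, actor 5–role 1, actor 6–role 7.
The set {actor 1, actor 3, actor 4, actor 5, actor 6, actor 7, actor 8} has only 5 neighbours ({role 1, role 4, role 7, role 8, role 9}), so by Hall's theorem at most 6 of the 8 actors can be matched.
That matches 6 of the 8, leaving 2 unmatched; no matching can do better.

2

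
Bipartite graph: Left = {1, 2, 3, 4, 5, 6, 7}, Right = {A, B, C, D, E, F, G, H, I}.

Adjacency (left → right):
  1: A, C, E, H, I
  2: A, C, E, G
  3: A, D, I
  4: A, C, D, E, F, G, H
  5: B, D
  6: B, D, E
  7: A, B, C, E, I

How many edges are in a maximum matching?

7

One maximum matching: 1→E, 2→C, 3→I, 4→G, 5→D, 6→B, 7→A.
All 7 left vertices are matched, so no larger matching exists.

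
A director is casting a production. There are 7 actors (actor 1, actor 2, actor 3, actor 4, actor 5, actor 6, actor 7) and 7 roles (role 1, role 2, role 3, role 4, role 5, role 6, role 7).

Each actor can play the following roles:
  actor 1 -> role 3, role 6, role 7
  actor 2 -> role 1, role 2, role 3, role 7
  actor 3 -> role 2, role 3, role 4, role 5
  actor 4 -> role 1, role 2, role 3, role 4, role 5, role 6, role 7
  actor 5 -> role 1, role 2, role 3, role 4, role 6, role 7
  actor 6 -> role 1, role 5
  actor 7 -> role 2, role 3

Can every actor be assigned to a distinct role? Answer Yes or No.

One maximum matching: actor 1-role 6, actor 2-role 7, actor 3-role 5, actor 4-role 2, actor 5-role 4, actor 6-role 1, actor 7-role 3.
Every actor is matched, so this is a perfect matching.

Yes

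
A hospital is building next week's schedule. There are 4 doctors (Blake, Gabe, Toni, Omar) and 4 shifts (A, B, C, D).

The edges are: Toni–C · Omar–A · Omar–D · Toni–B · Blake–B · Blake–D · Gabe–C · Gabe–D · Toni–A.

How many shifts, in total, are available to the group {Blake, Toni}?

The union of neighbours of {Blake, Toni} is {A, B, C, D}, which has 4 elements.
Since |N(S)| = 4 ≥ |S| = 2, Hall's condition holds for this subset.

4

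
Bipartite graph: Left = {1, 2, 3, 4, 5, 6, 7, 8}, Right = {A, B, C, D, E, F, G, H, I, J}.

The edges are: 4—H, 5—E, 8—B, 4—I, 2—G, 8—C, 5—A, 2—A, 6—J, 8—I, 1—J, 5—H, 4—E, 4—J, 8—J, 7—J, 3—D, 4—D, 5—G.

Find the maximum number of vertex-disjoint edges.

A valid assignment of size 6: 1–J, 2–G, 3–D, 4–H, 5–E, 8–B.
The set {1, 6, 7} has only 1 neighbour ({J}), so by Hall's theorem at most 6 of the 8 left vertices can be matched.

6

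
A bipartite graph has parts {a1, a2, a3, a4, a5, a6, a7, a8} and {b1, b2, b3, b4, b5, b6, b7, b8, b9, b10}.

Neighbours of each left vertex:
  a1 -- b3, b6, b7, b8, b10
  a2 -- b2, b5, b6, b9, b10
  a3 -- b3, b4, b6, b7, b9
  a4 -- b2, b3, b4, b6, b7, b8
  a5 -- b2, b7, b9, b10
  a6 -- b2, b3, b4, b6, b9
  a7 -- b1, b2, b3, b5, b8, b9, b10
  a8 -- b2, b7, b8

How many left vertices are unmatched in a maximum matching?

0

For example, pair a1-b6, a2-b5, a3-b3, a4-b7, a5-b2, a6-b4, a7-b1, a8-b8.
All 8 left vertices are matched, so no larger matching exists.
That matches 8 of the 8, leaving 0 unmatched; no matching can do better.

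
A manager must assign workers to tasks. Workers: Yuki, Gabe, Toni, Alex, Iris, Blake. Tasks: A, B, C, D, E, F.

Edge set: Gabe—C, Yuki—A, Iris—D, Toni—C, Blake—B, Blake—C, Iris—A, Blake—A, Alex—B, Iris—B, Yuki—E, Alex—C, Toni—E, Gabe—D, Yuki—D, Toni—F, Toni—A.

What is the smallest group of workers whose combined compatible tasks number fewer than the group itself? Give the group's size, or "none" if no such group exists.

none

A matching saturating every worker exists, for instance Yuki→E, Gabe→D, Toni→F, Alex→C, Iris→A, Blake→B.
By Hall's marriage theorem, this means |N(S)| ≥ |S| for every subset S, so no violating subset exists.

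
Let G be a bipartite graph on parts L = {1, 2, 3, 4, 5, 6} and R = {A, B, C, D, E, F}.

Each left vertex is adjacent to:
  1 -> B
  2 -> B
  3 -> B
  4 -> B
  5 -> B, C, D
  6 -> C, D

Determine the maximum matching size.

A valid assignment of size 3: 1-B, 5-D, 6-C.
The set {1, 2, 3, 4} has only 1 neighbour ({B}), so by Hall's theorem at most 3 of the 6 left vertices can be matched.

3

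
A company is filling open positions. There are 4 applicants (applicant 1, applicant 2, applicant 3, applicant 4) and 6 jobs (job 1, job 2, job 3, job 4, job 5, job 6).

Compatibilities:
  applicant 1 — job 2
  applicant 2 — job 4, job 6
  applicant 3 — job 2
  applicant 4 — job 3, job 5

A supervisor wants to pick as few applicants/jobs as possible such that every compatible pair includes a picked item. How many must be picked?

3

The 3 edges applicant 1–job 2, applicant 2–job 6, applicant 4–job 3 form a matching, so any vertex cover needs at least 3 vertices (one per matched edge).
Conversely {applicant 2, applicant 4, job 2} meets every edge and has exactly 3 vertices, so 3 is optimal.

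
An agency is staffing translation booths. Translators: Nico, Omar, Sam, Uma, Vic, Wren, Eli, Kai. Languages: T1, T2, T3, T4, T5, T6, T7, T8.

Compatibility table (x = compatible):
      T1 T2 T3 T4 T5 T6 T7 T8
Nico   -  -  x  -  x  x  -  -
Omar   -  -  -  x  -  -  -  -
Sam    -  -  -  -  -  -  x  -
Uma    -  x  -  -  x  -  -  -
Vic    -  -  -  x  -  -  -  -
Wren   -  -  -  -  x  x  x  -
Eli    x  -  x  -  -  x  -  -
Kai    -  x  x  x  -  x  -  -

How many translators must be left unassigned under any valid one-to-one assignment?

For example, pair Nico–T3, Omar–T4, Sam–T7, Uma–T2, Wren–T5, Eli–T1, Kai–T6.
The set {Omar, Vic} has only 1 neighbour ({T4}), so by Hall's theorem at most 7 of the 8 translators can be matched.
That matches 7 of the 8, leaving 1 unmatched; no matching can do better.

1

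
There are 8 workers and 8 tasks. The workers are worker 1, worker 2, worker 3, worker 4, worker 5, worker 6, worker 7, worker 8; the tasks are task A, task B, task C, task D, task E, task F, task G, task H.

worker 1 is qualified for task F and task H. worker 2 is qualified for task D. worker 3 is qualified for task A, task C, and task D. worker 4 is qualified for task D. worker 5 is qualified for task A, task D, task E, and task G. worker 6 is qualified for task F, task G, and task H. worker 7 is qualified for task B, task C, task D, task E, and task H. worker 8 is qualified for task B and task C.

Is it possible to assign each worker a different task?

No

The set {worker 2, worker 4} has only 1 neighbour ({task D}), so by Hall's theorem at most 7 of the 8 workers can be matched.
Hence no matching covers every worker.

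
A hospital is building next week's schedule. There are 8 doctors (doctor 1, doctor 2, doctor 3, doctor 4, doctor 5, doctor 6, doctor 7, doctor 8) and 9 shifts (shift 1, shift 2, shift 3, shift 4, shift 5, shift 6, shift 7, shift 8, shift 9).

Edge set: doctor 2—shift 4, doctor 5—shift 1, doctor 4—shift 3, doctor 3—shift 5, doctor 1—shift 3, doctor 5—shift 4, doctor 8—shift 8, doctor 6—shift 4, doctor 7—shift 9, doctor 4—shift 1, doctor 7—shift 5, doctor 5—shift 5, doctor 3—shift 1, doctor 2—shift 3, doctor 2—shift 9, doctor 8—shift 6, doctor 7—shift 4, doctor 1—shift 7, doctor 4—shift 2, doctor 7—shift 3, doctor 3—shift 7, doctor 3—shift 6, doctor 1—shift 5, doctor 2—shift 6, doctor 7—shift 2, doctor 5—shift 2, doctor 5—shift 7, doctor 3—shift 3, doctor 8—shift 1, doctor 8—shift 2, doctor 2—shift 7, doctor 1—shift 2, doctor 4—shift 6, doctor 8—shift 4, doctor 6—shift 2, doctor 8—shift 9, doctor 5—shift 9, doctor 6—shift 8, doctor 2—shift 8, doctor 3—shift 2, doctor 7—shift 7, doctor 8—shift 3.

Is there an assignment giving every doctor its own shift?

Yes

A valid assignment of size 8: doctor 1–shift 3, doctor 2–shift 8, doctor 3–shift 5, doctor 4–shift 1, doctor 5–shift 4, doctor 6–shift 2, doctor 7–shift 7, doctor 8–shift 6.
All 8 doctors are covered.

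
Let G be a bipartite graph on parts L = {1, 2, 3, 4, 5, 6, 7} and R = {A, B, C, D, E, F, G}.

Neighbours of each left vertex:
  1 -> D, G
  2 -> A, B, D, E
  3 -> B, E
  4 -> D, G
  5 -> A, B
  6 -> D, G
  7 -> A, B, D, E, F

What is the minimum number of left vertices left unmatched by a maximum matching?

One maximum matching: 1-D, 2-A, 3-E, 4-G, 5-B, 7-F.
The set {1, 4, 6} has only 2 neighbours ({D, G}), so by Hall's theorem at most 6 of the 7 left vertices can be matched.
That matches 6 of the 7, leaving 1 unmatched; no matching can do better.

1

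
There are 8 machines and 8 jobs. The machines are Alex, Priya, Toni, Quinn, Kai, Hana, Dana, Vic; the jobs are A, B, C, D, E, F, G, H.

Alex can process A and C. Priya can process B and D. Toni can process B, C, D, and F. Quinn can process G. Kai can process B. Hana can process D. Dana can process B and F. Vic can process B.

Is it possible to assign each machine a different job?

No

The set {Priya, Kai, Hana, Vic} has only 2 neighbours ({B, D}), so by Hall's theorem at most 6 of the 8 machines can be matched.
Hence no matching covers every machine.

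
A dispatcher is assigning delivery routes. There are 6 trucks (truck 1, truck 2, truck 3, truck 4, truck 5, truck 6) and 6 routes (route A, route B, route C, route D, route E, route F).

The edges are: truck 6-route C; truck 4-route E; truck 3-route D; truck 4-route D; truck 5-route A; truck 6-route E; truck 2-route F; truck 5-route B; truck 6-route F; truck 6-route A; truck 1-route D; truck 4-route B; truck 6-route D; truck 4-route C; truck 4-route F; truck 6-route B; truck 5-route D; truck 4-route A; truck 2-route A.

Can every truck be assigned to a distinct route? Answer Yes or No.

No

The set {truck 1, truck 3} has only 1 neighbour ({route D}), so by Hall's theorem at most 5 of the 6 trucks can be matched.
Hence no matching covers every truck.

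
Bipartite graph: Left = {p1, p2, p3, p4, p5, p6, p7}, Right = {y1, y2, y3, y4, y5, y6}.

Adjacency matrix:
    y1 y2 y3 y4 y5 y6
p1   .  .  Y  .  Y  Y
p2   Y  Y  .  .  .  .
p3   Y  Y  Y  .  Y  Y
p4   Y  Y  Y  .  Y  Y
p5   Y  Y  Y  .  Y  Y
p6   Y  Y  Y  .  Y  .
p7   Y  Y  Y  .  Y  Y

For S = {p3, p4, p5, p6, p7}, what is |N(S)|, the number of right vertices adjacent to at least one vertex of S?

5

The union of neighbours of {p3, p4, p5, p6, p7} is {y1, y2, y3, y5, y6}, which has 5 elements.
Since |N(S)| = 5 ≥ |S| = 5, Hall's condition holds for this subset.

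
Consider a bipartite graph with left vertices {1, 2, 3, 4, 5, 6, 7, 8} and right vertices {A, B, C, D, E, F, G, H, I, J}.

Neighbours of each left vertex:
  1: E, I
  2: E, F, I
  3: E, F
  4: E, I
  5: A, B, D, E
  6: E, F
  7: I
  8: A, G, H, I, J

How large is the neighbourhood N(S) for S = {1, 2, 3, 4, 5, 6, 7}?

6

The union of neighbours of {1, 2, 3, 4, 5, 6, 7} is {A, B, D, E, F, I}, which has 6 elements.
Since |N(S)| = 6 < |S| = 7, Hall's condition fails for this subset.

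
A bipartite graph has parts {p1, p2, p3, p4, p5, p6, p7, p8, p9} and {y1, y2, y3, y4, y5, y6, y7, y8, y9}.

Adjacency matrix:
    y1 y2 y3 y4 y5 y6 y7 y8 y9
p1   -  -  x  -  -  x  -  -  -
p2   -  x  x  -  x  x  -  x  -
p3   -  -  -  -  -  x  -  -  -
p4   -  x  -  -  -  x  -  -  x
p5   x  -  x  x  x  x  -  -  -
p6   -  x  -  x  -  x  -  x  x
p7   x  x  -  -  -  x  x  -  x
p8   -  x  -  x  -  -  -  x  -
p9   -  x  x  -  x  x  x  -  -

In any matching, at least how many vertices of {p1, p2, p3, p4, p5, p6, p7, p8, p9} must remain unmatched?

For example, pair p1→y3, p2→y5, p3→y6, p4→y2, p5→y1, p6→y4, p7→y9, p8→y8, p9→y7.
This saturates every left vertex, so 9 is the maximum.
That matches 9 of the 9, leaving 0 unmatched; no matching can do better.

0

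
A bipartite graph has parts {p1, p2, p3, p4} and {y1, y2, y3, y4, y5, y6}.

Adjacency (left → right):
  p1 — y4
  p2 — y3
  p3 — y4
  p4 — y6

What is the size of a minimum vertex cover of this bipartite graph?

3

{p2, p4, y4} is a vertex cover of size 3: every edge has an endpoint in this set.
No smaller cover exists because p1–y4, p2–y3, p4–y6 is a matching of size 3, and a cover must include an endpoint of each of these disjoint edges (König's theorem).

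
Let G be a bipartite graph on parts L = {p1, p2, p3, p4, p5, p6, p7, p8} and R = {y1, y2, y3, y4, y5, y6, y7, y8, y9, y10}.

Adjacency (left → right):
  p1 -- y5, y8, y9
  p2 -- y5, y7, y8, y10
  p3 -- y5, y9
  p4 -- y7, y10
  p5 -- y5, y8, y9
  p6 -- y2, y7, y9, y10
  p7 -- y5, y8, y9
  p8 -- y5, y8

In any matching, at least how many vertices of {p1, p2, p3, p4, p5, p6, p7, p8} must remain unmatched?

2

One maximum matching: p1-y5, p2-y7, p3-y9, p4-y10, p5-y8, p6-y2.
The set {p1, p3, p5, p7, p8} has only 3 neighbours ({y5, y8, y9}), so by Hall's theorem at most 6 of the 8 left vertices can be matched.
That matches 6 of the 8, leaving 2 unmatched; no matching can do better.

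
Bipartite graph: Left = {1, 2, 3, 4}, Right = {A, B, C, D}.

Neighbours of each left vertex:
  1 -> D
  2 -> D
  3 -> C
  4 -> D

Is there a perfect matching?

The set {1, 2, 4} has only 1 neighbour ({D}), so by Hall's theorem at most 2 of the 4 left vertices can be matched.
Hence no matching covers every left vertex.

No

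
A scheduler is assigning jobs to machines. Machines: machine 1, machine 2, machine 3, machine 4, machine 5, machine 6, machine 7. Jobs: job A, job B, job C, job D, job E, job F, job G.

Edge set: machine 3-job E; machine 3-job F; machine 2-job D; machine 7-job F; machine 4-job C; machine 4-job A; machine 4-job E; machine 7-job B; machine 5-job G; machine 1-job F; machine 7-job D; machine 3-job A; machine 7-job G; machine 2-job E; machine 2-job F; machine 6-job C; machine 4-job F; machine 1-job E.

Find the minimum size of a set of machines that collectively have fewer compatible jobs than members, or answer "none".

none

A matching saturating every machine exists, for instance machine 1→job E, machine 2→job D, machine 3→job F, machine 4→job A, machine 5→job G, machine 6→job C, machine 7→job B.
By Hall's marriage theorem, this means |N(S)| ≥ |S| for every subset S, so no violating subset exists.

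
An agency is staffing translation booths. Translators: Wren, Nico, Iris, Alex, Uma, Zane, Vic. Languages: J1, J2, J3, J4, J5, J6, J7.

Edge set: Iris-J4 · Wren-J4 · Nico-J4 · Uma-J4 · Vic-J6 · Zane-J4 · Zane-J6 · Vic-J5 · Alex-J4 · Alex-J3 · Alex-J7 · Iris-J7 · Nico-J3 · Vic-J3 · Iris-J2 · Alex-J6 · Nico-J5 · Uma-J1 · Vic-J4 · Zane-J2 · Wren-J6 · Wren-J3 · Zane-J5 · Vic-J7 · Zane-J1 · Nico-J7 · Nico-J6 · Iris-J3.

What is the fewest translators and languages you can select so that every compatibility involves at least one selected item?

7

A maximum matching has 7 edges (e.g. Wren–J4, Nico–J5, Iris–J3, Alex–J7, Uma–J1, Zane–J2, Vic–J6).
By König's theorem the minimum vertex cover has the same size. One such cover is {Wren, Nico, Iris, Alex, Uma, Zane, Vic}.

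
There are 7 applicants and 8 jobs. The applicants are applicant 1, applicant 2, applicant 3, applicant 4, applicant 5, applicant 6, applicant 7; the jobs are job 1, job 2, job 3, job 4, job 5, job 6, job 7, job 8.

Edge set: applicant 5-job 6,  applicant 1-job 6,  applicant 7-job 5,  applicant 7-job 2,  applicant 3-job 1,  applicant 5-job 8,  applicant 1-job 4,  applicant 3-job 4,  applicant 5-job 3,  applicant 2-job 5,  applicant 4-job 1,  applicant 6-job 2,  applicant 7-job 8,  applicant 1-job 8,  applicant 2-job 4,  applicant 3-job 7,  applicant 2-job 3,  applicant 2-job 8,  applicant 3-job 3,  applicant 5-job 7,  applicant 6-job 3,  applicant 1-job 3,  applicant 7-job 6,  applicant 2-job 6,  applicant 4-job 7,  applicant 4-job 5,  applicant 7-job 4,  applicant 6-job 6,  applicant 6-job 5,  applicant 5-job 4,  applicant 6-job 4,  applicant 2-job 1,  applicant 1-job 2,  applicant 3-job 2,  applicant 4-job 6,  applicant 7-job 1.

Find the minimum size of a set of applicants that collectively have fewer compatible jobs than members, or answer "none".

none

A matching saturating every applicant exists, for instance applicant 1→job 3, applicant 2→job 8, applicant 3→job 1, applicant 4→job 6, applicant 5→job 7, applicant 6→job 4, applicant 7→job 5.
By Hall's marriage theorem, this means |N(S)| ≥ |S| for every subset S, so no violating subset exists.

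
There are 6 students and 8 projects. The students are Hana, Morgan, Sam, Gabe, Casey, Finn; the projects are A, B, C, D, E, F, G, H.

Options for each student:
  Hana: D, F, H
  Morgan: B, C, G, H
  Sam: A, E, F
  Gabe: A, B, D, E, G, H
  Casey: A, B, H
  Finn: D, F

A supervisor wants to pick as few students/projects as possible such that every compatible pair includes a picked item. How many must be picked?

6

A maximum matching has 6 edges (e.g. Hana–D, Morgan–C, Sam–E, Gabe–G, Casey–B, Finn–F).
By König's theorem the minimum vertex cover has the same size. One such cover is {Hana, Morgan, Sam, Gabe, Casey, Finn}.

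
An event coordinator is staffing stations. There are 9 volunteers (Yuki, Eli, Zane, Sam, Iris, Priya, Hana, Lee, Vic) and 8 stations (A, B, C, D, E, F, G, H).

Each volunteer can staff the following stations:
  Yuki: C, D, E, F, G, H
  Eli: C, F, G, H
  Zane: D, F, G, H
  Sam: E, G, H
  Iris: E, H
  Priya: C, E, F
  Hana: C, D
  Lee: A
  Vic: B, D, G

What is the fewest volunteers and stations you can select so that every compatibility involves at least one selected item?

8

The 8 edges Yuki–F, Eli–C, Zane–D, Sam–G, Iris–H, Priya–E, Lee–A, Vic–B form a matching, so any vertex cover needs at least 8 vertices (one per matched edge).
Conversely {Lee, Vic, C, D, E, F, G, H} meets every edge and has exactly 8 vertices, so 8 is optimal.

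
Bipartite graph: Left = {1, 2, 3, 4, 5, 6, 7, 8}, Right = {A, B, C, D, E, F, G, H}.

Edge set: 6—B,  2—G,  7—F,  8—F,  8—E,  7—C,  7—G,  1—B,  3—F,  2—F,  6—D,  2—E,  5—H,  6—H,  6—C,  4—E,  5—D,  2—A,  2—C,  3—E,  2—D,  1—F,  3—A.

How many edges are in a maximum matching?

A valid assignment of size 8: 1–B, 2–G, 3–A, 4–E, 5–H, 6–D, 7–C, 8–F.
This saturates every left vertex, so 8 is the maximum.

8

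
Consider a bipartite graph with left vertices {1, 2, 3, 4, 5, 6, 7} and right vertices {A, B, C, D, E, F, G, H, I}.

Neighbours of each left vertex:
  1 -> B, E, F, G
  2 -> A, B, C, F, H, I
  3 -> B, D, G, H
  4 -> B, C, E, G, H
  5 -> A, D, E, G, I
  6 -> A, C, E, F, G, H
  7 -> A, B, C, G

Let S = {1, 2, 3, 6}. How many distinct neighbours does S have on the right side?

9

The union of neighbours of {1, 2, 3, 6} is {A, B, C, D, E, F, G, H, I}, which has 9 elements.
Since |N(S)| = 9 ≥ |S| = 4, Hall's condition holds for this subset.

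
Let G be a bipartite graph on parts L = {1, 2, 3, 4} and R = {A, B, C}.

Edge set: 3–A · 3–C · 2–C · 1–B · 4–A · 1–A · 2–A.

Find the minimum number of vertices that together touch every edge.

3

The 3 edges 1–B, 2–A, 3–C form a matching, so any vertex cover needs at least 3 vertices (one per matched edge).
Conversely {1, A, C} meets every edge and has exactly 3 vertices, so 3 is optimal.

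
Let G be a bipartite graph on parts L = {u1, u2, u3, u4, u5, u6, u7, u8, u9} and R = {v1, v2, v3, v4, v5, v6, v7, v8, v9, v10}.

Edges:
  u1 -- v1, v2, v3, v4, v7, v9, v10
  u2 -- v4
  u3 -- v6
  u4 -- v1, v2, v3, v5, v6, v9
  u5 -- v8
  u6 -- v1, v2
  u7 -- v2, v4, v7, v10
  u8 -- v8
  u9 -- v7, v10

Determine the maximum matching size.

A valid assignment of size 8: u1→v3, u2→v4, u3→v6, u4→v2, u5→v8, u6→v1, u7→v7, u9→v10.
The set {u5, u8} has only 1 neighbour ({v8}), so by Hall's theorem at most 8 of the 9 left vertices can be matched.

8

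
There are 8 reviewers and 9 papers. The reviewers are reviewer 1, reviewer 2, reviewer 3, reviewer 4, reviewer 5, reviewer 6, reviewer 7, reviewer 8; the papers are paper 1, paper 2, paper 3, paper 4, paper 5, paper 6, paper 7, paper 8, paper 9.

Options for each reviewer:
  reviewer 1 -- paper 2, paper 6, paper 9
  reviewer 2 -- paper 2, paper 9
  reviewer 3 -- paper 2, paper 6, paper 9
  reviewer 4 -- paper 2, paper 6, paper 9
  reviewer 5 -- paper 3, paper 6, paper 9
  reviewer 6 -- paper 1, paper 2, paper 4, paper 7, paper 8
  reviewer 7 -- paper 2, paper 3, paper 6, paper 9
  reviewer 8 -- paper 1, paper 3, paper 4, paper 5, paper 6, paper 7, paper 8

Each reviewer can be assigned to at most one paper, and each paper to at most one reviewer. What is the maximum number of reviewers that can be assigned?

6

A valid assignment of size 6: reviewer 1–paper 2, reviewer 2–paper 9, reviewer 3–paper 6, reviewer 5–paper 3, reviewer 6–paper 4, reviewer 8–paper 5.
The set {reviewer 1, reviewer 2, reviewer 3, reviewer 4, reviewer 5, reviewer 7} has only 4 neighbours ({paper 2, paper 3, paper 6, paper 9}), so by Hall's theorem at most 6 of the 8 reviewers can be matched.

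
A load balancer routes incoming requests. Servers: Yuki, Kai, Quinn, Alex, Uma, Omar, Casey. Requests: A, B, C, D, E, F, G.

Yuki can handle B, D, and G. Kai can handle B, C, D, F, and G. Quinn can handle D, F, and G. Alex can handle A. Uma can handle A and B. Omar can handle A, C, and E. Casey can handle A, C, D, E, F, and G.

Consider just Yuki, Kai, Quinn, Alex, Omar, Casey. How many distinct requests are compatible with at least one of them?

The union of neighbours of {Yuki, Kai, Quinn, Alex, Omar, Casey} is {A, B, C, D, E, F, G}, which has 7 elements.
Since |N(S)| = 7 ≥ |S| = 6, Hall's condition holds for this subset.

7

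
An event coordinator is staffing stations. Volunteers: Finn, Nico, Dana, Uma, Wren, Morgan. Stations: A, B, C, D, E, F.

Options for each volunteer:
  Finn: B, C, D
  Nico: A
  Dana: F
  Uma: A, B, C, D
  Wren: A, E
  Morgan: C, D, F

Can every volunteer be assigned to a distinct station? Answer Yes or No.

Yes

For example, pair Finn→B, Nico→A, Dana→F, Uma→D, Wren→E, Morgan→C.
All 6 volunteers are covered.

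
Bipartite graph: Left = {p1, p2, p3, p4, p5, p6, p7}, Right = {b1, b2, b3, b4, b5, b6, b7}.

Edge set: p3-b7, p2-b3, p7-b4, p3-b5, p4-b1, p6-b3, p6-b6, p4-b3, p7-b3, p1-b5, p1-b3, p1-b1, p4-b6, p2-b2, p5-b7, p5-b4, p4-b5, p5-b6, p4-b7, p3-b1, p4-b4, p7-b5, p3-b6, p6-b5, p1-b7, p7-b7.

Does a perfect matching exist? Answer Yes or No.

A valid assignment of size 7: p1-b5, p2-b2, p3-b1, p4-b4, p5-b7, p6-b6, p7-b3.
Every left vertex is matched, so this is a perfect matching.

Yes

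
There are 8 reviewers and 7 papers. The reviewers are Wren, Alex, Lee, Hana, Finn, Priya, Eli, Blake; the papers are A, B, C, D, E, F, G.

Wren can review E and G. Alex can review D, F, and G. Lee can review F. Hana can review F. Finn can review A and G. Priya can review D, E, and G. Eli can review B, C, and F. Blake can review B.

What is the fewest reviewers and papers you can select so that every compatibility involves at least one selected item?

7

{Wren, Alex, Finn, Priya, Eli, Blake, F} is a vertex cover of size 7: every edge has an endpoint in this set.
No smaller cover exists because Wren–G, Alex–D, Lee–F, Finn–A, Priya–E, Eli–C, Blake–B is a matching of size 7, and a cover must include an endpoint of each of these disjoint edges (König's theorem).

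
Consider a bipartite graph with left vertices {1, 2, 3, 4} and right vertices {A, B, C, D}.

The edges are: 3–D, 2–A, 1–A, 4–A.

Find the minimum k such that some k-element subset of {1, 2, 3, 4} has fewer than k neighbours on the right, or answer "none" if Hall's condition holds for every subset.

2

Take S = {1, 2}. Its neighbourhood is {A}, so |N(S)| = 1 < |S| = 2.
No single vertex violates Hall's condition since each has at least one neighbour, so 2 is the minimum.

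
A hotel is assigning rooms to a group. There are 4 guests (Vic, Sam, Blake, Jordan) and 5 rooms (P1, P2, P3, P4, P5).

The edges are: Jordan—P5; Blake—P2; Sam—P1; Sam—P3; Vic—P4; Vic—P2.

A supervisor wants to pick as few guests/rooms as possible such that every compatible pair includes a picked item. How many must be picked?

4

The 4 edges Vic–P4, Sam–P1, Blake–P2, Jordan–P5 form a matching, so any vertex cover needs at least 4 vertices (one per matched edge).
Conversely {Vic, Sam, Blake, Jordan} meets every edge and has exactly 4 vertices, so 4 is optimal.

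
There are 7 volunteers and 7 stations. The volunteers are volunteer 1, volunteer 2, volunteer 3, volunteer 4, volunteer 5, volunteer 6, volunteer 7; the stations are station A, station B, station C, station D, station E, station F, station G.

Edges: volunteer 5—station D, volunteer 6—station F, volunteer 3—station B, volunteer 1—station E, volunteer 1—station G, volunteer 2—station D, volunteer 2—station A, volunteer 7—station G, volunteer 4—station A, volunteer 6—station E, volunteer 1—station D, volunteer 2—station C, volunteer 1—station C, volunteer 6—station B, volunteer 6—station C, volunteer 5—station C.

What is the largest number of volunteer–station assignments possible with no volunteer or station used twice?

7

A valid assignment of size 7: volunteer 1–station E, volunteer 2–station C, volunteer 3–station B, volunteer 4–station A, volunteer 5–station D, volunteer 6–station F, volunteer 7–station G.
All 7 volunteers are matched, so no larger matching exists.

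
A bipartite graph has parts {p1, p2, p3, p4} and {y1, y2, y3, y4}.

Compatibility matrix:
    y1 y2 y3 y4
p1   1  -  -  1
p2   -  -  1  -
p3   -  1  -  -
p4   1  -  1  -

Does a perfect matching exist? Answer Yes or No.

Yes

One maximum matching: p1-y4, p2-y3, p3-y2, p4-y1.
Every left vertex is matched, so this is a perfect matching.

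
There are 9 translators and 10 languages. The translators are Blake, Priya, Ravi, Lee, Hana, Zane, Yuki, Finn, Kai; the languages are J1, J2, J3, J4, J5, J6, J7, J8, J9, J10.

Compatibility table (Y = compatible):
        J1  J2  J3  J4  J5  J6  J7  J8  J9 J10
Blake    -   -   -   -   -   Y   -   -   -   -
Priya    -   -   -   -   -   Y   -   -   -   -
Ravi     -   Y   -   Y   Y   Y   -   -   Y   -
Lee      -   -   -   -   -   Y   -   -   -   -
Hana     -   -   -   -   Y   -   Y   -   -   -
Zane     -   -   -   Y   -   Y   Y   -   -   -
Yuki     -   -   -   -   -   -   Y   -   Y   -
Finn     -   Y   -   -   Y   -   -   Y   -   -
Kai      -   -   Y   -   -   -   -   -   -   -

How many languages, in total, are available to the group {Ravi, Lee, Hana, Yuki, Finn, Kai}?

The union of neighbours of {Ravi, Lee, Hana, Yuki, Finn, Kai} is {J2, J3, J4, J5, J6, J7, J8, J9}, which has 8 elements.
Since |N(S)| = 8 ≥ |S| = 6, Hall's condition holds for this subset.

8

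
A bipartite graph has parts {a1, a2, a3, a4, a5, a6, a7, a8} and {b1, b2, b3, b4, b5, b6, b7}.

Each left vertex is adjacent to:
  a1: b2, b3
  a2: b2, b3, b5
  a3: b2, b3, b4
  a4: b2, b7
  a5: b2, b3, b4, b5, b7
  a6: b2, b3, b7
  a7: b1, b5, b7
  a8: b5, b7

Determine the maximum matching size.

6

One maximum matching: a1-b3, a2-b5, a3-b4, a4-b2, a5-b7, a7-b1.
The set {a1, a2, a3, a4, a5, a6, a8} has only 5 neighbours ({b2, b3, b4, b5, b7}), so by Hall's theorem at most 6 of the 8 left vertices can be matched.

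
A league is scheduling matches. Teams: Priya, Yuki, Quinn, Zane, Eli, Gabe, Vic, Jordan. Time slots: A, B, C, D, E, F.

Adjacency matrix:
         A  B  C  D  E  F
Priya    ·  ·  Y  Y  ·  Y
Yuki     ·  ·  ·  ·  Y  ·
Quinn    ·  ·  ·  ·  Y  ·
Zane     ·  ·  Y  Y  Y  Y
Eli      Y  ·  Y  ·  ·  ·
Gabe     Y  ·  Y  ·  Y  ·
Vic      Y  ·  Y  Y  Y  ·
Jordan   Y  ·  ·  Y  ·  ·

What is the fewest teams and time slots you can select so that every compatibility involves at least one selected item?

5

{A, C, D, E, F} is a vertex cover of size 5: every edge has an endpoint in this set.
No smaller cover exists because Priya–F, Yuki–E, Zane–D, Eli–A, Gabe–C is a matching of size 5, and a cover must include an endpoint of each of these disjoint edges (König's theorem).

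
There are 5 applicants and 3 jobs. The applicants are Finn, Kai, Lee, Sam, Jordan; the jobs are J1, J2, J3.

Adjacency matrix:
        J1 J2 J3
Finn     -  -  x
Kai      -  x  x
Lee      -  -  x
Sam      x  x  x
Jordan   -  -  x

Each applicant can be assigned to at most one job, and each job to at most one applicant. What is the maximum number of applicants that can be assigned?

For example, pair Finn–J3, Kai–J2, Sam–J1.
The set {Finn, Lee, Jordan} has only 1 neighbour ({J3}), so by Hall's theorem at most 3 of the 5 applicants can be matched.

3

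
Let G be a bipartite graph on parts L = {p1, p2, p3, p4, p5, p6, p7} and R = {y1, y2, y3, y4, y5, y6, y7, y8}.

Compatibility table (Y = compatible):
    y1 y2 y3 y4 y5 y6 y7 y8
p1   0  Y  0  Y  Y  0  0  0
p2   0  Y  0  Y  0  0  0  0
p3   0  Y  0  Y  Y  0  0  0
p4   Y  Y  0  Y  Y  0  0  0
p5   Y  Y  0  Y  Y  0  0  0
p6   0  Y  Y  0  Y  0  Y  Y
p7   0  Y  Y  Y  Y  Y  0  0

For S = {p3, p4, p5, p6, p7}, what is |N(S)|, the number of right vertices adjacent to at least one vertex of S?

The union of neighbours of {p3, p4, p5, p6, p7} is {y1, y2, y3, y4, y5, y6, y7, y8}, which has 8 elements.
Since |N(S)| = 8 ≥ |S| = 5, Hall's condition holds for this subset.

8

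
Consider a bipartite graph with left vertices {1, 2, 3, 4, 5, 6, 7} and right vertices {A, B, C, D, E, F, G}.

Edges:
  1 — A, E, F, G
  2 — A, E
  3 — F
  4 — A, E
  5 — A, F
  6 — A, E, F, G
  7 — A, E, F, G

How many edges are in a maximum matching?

4

One maximum matching: 1-G, 2-A, 3-F, 4-E.
The set {1, 2, 3, 4, 5, 6, 7} has only 4 neighbours ({A, E, F, G}), so by Hall's theorem at most 4 of the 7 left vertices can be matched.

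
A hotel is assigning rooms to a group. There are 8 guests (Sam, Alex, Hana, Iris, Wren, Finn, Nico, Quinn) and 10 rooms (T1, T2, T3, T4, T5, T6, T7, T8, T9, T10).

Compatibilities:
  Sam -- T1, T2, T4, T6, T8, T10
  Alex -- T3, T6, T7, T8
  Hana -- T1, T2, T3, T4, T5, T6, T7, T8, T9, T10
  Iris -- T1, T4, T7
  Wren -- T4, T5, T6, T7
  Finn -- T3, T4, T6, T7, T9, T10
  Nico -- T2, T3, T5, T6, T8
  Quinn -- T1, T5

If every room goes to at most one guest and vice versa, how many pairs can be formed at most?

8

For example, pair Sam–T4, Alex–T8, Hana–T7, Iris–T1, Wren–T6, Finn–T10, Nico–T3, Quinn–T5.
All 8 guests are matched, so no larger matching exists.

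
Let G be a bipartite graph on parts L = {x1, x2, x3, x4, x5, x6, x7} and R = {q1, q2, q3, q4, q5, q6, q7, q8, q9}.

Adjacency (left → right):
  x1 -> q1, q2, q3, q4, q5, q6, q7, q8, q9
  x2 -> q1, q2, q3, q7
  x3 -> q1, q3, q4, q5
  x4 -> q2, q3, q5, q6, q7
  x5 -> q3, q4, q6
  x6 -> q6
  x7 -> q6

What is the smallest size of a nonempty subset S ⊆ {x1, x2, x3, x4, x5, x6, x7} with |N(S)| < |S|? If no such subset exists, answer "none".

2

Take S = {x6, x7}. Its neighbourhood is {q6}, so |N(S)| = 1 < |S| = 2.
No single vertex violates Hall's condition since each has at least one neighbour, so 2 is the minimum.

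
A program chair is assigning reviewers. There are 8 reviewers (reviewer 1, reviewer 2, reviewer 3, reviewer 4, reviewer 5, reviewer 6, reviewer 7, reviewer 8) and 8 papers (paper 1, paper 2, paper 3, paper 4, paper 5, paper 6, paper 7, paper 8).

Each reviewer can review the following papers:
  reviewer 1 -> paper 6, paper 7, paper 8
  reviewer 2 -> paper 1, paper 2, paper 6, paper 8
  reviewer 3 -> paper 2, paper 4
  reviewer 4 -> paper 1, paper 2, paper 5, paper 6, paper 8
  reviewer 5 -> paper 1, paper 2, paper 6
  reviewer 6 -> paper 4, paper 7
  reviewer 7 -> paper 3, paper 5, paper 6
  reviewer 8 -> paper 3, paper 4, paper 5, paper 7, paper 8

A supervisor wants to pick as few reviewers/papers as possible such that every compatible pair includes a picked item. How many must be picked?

{reviewer 1, reviewer 2, reviewer 3, reviewer 4, reviewer 5, reviewer 6, reviewer 7, reviewer 8} is a vertex cover of size 8: every edge has an endpoint in this set.
No smaller cover exists because reviewer 1–paper 6, reviewer 2–paper 8, reviewer 3–paper 4, reviewer 4–paper 2, reviewer 5–paper 1, reviewer 6–paper 7, reviewer 7–paper 3, reviewer 8–paper 5 is a matching of size 8, and a cover must include an endpoint of each of these disjoint edges (König's theorem).

8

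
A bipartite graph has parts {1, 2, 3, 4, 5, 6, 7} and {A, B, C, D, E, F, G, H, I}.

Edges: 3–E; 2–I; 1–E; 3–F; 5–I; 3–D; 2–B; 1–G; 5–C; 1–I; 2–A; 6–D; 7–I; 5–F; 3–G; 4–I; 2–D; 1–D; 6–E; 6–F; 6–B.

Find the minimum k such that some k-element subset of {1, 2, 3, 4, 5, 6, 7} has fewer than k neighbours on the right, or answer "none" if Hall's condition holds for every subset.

2

Take S = {4, 7}. Its neighbourhood is {I}, so |N(S)| = 1 < |S| = 2.
No single vertex violates Hall's condition since each has at least one neighbour, so 2 is the minimum.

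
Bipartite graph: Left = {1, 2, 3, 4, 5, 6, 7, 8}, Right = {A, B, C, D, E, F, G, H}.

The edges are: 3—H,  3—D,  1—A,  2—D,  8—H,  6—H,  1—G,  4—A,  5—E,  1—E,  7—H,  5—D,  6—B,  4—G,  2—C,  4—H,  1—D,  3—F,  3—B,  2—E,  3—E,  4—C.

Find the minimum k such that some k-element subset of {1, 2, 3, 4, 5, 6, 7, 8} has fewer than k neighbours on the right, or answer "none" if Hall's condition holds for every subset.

2

Take S = {7, 8}. Its neighbourhood is {H}, so |N(S)| = 1 < |S| = 2.
No single vertex violates Hall's condition since each has at least one neighbour, so 2 is the minimum.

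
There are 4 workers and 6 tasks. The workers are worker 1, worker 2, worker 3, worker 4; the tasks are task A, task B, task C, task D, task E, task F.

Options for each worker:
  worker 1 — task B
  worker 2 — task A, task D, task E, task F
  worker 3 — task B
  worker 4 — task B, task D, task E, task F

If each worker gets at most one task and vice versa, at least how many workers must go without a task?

1

A valid assignment of size 3: worker 1-task B, worker 2-task D, worker 4-task E.
The set {worker 1, worker 3} has only 1 neighbour ({task B}), so by Hall's theorem at most 3 of the 4 workers can be matched.
That matches 3 of the 4, leaving 1 unmatched; no matching can do better.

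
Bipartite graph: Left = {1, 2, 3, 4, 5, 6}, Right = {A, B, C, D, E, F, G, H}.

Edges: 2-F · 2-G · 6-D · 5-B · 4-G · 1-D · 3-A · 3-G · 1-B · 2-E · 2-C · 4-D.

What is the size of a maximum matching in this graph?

One maximum matching: 1-D, 2-E, 3-A, 4-G, 5-B.
The set {1, 5, 6} has only 2 neighbours ({B, D}), so by Hall's theorem at most 5 of the 6 left vertices can be matched.

5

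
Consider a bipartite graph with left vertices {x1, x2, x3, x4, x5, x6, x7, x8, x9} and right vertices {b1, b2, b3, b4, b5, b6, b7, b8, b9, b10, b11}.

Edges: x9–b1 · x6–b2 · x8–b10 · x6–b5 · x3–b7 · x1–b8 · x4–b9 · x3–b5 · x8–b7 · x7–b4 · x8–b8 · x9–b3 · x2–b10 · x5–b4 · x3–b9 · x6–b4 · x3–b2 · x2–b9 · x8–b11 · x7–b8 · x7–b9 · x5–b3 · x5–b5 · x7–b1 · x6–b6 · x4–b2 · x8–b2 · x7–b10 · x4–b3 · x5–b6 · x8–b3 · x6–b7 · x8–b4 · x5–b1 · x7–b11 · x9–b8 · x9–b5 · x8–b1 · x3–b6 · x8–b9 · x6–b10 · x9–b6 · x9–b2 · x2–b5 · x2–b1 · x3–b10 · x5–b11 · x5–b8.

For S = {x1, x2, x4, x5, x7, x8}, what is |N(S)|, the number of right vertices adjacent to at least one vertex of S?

11

The union of neighbours of {x1, x2, x4, x5, x7, x8} is {b1, b2, b3, b4, b5, b6, b7, b8, b9, b10, b11}, which has 11 elements.
Since |N(S)| = 11 ≥ |S| = 6, Hall's condition holds for this subset.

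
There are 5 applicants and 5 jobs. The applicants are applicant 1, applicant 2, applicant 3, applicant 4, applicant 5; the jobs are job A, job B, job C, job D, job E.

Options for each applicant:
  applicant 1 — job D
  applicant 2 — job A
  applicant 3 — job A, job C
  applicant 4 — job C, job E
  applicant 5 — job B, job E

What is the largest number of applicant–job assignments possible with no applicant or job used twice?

A valid assignment of size 5: applicant 1–job D, applicant 2–job A, applicant 3–job C, applicant 4–job E, applicant 5–job B.
All 5 applicants are matched, so no larger matching exists.

5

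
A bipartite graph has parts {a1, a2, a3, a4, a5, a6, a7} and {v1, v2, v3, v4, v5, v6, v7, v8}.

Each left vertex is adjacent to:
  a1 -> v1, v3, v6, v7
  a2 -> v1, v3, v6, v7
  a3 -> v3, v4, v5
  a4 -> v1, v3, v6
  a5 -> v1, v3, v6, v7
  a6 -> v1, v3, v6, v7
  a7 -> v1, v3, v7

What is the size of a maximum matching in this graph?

One maximum matching: a1→v7, a2→v3, a3→v4, a4→v1, a5→v6.
The set {a1, a2, a4, a5, a6, a7} has only 4 neighbours ({v1, v3, v6, v7}), so by Hall's theorem at most 5 of the 7 left vertices can be matched.

5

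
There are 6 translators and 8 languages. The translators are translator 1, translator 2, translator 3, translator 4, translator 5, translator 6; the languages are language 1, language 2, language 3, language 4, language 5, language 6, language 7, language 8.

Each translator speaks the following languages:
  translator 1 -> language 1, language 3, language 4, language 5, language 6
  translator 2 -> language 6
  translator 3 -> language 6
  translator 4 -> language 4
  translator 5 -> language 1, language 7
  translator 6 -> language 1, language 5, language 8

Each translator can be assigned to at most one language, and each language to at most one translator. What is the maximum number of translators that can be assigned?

5

One maximum matching: translator 1–language 3, translator 2–language 6, translator 4–language 4, translator 5–language 7, translator 6–language 8.
The set {translator 2, translator 3} has only 1 neighbour ({language 6}), so by Hall's theorem at most 5 of the 6 translators can be matched.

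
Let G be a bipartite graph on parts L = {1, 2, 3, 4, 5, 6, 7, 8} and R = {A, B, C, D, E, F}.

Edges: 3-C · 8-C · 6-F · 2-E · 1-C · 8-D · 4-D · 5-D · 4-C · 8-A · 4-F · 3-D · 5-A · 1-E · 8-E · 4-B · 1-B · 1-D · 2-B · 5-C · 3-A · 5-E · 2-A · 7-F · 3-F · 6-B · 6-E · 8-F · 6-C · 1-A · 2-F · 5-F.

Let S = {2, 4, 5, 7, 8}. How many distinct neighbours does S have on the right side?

The union of neighbours of {2, 4, 5, 7, 8} is {A, B, C, D, E, F}, which has 6 elements.
Since |N(S)| = 6 ≥ |S| = 5, Hall's condition holds for this subset.

6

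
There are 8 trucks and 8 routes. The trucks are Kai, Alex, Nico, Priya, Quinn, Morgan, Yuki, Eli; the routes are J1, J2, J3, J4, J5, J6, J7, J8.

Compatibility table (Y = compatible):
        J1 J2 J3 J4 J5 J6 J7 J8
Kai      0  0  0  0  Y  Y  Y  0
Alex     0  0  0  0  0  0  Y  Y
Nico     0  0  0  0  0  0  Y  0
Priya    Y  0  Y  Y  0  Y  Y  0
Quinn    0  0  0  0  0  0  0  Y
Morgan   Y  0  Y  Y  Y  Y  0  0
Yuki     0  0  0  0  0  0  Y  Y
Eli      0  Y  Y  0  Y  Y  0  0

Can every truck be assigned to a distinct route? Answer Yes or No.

The set {Alex, Nico, Quinn, Yuki} has only 2 neighbours ({J7, J8}), so by Hall's theorem at most 6 of the 8 trucks can be matched.
Hence no matching covers every truck.

No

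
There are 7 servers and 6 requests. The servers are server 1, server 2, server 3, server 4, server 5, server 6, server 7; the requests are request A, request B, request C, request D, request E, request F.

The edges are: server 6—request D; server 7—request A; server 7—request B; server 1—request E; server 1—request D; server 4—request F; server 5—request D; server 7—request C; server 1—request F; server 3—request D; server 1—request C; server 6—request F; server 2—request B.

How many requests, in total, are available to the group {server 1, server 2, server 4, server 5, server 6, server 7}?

The union of neighbours of {server 1, server 2, server 4, server 5, server 6, server 7} is {request A, request B, request C, request D, request E, request F}, which has 6 elements.
Since |N(S)| = 6 ≥ |S| = 6, Hall's condition holds for this subset.

6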